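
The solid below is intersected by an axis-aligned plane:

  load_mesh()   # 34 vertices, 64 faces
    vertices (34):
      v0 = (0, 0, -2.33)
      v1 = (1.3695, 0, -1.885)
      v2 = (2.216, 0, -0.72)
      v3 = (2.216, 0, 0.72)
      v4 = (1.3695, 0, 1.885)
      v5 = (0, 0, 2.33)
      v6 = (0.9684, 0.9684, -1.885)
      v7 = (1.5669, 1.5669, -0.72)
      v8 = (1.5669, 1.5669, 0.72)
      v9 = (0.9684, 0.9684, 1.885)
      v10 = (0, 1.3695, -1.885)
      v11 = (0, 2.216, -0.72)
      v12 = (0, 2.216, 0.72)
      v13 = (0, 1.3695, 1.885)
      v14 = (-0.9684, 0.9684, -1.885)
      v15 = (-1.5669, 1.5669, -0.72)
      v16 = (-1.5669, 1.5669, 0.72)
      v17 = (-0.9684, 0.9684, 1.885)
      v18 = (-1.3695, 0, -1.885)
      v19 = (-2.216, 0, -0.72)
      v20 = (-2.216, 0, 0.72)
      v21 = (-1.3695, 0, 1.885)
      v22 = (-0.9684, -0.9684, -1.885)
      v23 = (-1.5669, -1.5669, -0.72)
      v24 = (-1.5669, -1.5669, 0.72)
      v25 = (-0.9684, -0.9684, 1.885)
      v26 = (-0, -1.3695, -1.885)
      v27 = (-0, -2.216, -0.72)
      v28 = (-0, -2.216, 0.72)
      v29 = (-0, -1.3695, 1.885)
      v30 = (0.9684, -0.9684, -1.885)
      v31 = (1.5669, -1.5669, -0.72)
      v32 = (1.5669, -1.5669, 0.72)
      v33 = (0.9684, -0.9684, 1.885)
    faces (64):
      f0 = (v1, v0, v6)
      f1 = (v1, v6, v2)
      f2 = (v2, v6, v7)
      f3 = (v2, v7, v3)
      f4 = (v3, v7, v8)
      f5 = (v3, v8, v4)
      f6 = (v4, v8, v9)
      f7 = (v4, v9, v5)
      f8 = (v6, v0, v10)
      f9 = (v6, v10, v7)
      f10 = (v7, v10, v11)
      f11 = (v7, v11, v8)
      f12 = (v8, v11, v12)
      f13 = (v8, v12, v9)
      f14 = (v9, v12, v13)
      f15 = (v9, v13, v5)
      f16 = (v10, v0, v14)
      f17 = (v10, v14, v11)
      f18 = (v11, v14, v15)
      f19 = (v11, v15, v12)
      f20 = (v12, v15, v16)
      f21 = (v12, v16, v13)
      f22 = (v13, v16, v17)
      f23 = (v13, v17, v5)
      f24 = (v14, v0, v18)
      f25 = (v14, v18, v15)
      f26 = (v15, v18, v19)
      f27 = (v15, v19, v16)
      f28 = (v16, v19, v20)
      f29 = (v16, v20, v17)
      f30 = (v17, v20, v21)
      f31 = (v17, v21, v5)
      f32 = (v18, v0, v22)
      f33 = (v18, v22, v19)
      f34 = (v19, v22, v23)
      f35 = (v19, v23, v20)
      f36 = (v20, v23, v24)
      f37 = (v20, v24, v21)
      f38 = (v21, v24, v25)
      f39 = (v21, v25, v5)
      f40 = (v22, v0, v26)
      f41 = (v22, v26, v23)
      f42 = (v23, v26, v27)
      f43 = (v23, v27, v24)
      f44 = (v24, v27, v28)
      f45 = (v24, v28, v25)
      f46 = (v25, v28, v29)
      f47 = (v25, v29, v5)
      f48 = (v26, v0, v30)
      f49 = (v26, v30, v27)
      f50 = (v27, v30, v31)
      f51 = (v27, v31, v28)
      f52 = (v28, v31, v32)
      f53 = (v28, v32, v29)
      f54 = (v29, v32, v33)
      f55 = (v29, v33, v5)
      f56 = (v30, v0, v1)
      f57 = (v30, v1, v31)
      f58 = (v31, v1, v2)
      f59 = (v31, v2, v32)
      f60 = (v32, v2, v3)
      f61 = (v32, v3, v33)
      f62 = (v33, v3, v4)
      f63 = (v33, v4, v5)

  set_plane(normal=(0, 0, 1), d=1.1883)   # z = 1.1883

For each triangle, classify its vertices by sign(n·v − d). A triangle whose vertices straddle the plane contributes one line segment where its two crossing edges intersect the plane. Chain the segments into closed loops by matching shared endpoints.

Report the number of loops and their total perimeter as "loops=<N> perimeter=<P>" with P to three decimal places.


loops=1 perimeter=11.485

Straddling triangles (16 of 64):
  (v3,v8,v4) [--+] → (1.48755, 0.937047, 1.1883)–(1.87573, 0, 1.1883)  len=1.0143
  (v4,v8,v9) [+-+] → (1.48755, 0.937047, 1.1883)–(1.32632, 1.32632, 1.1883)  len=0.4213
  (v8,v12,v9) [--+] → (0.389272, 1.7145, 1.1883)–(1.32632, 1.32632, 1.1883)  len=1.0143
  (v9,v12,v13) [+-+] → (0.389272, 1.7145, 1.1883)–(0, 1.87573, 1.1883)  len=0.4213
  (v12,v16,v13) [--+] → (-0.937047, 1.48755, 1.1883)–(0, 1.87573, 1.1883)  len=1.0143
  (v13,v16,v17) [+-+] → (-0.937047, 1.48755, 1.1883)–(-1.32632, 1.32632, 1.1883)  len=0.4213
  (v16,v20,v17) [--+] → (-1.7145, 0.389272, 1.1883)–(-1.32632, 1.32632, 1.1883)  len=1.0143
  (v17,v20,v21) [+-+] → (-1.7145, 0.389272, 1.1883)–(-1.87573, 0, 1.1883)  len=0.4213
  (v20,v24,v21) [--+] → (-1.48755, -0.937047, 1.1883)–(-1.87573, 0, 1.1883)  len=1.0143
  (v21,v24,v25) [+-+] → (-1.48755, -0.937047, 1.1883)–(-1.32632, -1.32632, 1.1883)  len=0.4213
  (v24,v28,v25) [--+] → (-0.389272, -1.7145, 1.1883)–(-1.32632, -1.32632, 1.1883)  len=1.0143
  (v25,v28,v29) [+-+] → (-0.389272, -1.7145, 1.1883)–(0, -1.87573, 1.1883)  len=0.4213
  (v28,v32,v29) [--+] → (0.937047, -1.48755, 1.1883)–(0, -1.87573, 1.1883)  len=1.0143
  (v29,v32,v33) [+-+] → (0.937047, -1.48755, 1.1883)–(1.32632, -1.32632, 1.1883)  len=0.4213
  (v32,v3,v33) [--+] → (1.7145, -0.389272, 1.1883)–(1.32632, -1.32632, 1.1883)  len=1.0143
  (v33,v3,v4) [+-+] → (1.7145, -0.389272, 1.1883)–(1.87573, 0, 1.1883)  len=0.4213

Chained into 1 loop(s):
  loop 1: 16 segments, perimeter = 11.4849
Total perimeter = 11.485


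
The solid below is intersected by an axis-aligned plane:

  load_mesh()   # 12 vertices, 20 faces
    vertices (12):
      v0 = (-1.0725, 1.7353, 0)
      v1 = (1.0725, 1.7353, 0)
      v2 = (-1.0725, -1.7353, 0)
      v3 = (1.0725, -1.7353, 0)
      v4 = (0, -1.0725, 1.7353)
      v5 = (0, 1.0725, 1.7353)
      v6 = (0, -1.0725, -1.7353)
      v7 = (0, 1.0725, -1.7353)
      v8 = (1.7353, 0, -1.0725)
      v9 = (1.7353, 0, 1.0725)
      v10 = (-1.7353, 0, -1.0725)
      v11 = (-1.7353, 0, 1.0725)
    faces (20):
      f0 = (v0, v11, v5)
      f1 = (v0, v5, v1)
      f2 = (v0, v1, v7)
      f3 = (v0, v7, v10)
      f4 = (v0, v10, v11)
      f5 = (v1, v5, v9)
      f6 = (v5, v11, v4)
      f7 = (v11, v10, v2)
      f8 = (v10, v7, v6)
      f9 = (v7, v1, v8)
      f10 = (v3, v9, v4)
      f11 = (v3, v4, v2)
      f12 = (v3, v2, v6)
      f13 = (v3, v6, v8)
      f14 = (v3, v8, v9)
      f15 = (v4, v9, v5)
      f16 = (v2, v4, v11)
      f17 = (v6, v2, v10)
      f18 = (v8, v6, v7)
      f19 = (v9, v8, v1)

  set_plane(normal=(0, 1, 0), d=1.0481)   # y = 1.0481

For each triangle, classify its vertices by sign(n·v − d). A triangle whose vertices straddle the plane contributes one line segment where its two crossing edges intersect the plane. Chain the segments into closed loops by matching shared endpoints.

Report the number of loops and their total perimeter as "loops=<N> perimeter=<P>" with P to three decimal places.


Straddling triangles (10 of 20):
  (v0,v11,v5) [+-+] → (-1.33498, 1.0481, 0.424723)–(-0.0394791, 1.0481, 1.72022)  len=1.8321
  (v0,v7,v10) [++-] → (-0.0394791, 1.0481, -1.72022)–(-1.33498, 1.0481, -0.424723)  len=1.8321
  (v0,v10,v11) [+--] → (-1.33498, 1.0481, -0.424723)–(-1.33498, 1.0481, 0.424723)  len=0.8494
  (v1,v5,v9) [++-] → (0.0394791, 1.0481, 1.72022)–(1.33498, 1.0481, 0.424723)  len=1.8321
  (v5,v11,v4) [+--] → (-0.0394791, 1.0481, 1.72022)–(0, 1.0481, 1.7353)  len=0.0423
  (v10,v7,v6) [-+-] → (-0.0394791, 1.0481, -1.72022)–(0, 1.0481, -1.7353)  len=0.0423
  (v7,v1,v8) [++-] → (1.33498, 1.0481, -0.424723)–(0.0394791, 1.0481, -1.72022)  len=1.8321
  (v4,v9,v5) [--+] → (0.0394791, 1.0481, 1.72022)–(0, 1.0481, 1.7353)  len=0.0423
  (v8,v6,v7) [--+] → (0, 1.0481, -1.7353)–(0.0394791, 1.0481, -1.72022)  len=0.0423
  (v9,v8,v1) [--+] → (1.33498, 1.0481, -0.424723)–(1.33498, 1.0481, 0.424723)  len=0.8494

Chained into 1 loop(s):
  loop 1: 10 segments, perimeter = 9.1964
Total perimeter = 9.196

loops=1 perimeter=9.196


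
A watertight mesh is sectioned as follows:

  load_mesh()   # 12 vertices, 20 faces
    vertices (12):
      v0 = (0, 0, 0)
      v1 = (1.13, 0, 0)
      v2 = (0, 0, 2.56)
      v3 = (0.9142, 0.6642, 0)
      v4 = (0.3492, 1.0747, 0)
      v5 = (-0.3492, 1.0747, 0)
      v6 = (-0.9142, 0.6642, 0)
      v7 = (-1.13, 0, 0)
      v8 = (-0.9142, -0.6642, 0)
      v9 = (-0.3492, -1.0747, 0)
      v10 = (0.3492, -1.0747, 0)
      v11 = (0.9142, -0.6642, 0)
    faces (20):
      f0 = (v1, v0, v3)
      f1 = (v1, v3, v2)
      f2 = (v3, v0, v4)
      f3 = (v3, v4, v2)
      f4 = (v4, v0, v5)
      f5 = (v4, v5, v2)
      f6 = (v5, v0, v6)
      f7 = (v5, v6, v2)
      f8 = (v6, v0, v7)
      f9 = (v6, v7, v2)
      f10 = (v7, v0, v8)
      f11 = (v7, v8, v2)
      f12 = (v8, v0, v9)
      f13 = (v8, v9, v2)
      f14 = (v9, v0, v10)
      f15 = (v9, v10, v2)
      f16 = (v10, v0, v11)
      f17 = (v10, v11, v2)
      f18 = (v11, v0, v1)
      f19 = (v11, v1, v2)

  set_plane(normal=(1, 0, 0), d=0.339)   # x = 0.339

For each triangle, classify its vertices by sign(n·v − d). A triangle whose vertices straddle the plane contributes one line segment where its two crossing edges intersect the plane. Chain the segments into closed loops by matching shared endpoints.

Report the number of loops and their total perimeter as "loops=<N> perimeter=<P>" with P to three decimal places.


loops=1 perimeter=6.384

Straddling triangles (12 of 20):
  (v1,v0,v3) [+-+] → (0.339, 0, 0)–(0.339, 0.246296, 0)  len=0.2463
  (v1,v3,v2) [++-] → (0.339, 0.246296, 1.61071)–(0.339, 0, 1.792)  len=0.3058
  (v3,v0,v4) [+-+] → (0.339, 0.246296, 0)–(0.339, 1.04331, 0)  len=0.7970
  (v3,v4,v2) [++-] → (0.339, 1.04331, 0.0747766)–(0.339, 0.246296, 1.61071)  len=1.7304
  (v4,v0,v5) [+--] → (0.339, 1.04331, 0)–(0.339, 1.0747, 0)  len=0.0314
  (v4,v5,v2) [+--] → (0.339, 1.0747, 0)–(0.339, 1.04331, 0.0747766)  len=0.0811
  (v9,v0,v10) [--+] → (0.339, -1.04331, 0)–(0.339, -1.0747, 0)  len=0.0314
  (v9,v10,v2) [-+-] → (0.339, -1.0747, 0)–(0.339, -1.04331, 0.0747766)  len=0.0811
  (v10,v0,v11) [+-+] → (0.339, -1.04331, 0)–(0.339, -0.246296, 0)  len=0.7970
  (v10,v11,v2) [++-] → (0.339, -0.246296, 1.61071)–(0.339, -1.04331, 0.0747766)  len=1.7304
  (v11,v0,v1) [+-+] → (0.339, -0.246296, 0)–(0.339, 0, 0)  len=0.2463
  (v11,v1,v2) [++-] → (0.339, 0, 1.792)–(0.339, -0.246296, 1.61071)  len=0.3058

Chained into 1 loop(s):
  loop 1: 12 segments, perimeter = 6.3841
Total perimeter = 6.384


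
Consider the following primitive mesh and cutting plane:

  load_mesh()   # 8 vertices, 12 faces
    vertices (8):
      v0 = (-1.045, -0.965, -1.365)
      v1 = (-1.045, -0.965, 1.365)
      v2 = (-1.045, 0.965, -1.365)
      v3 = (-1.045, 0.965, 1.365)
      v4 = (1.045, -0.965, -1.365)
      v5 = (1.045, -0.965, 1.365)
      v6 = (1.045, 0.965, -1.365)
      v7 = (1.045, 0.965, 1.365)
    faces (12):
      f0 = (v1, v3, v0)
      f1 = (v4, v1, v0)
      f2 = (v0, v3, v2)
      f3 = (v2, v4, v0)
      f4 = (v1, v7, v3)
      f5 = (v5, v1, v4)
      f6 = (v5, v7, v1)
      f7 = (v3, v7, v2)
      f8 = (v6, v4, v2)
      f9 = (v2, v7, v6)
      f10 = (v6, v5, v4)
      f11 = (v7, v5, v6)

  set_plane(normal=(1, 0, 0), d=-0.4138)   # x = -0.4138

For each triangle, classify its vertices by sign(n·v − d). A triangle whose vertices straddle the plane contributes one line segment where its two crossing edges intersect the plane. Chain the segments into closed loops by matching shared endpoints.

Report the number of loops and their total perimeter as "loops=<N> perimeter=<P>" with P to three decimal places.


Straddling triangles (8 of 12):
  (v4,v1,v0) [+--] → (-0.4138, -0.965, 0.540514)–(-0.4138, -0.965, -1.365)  len=1.9055
  (v2,v4,v0) [-+-] → (-0.4138, 0.382122, -1.365)–(-0.4138, -0.965, -1.365)  len=1.3471
  (v1,v7,v3) [-+-] → (-0.4138, -0.382122, 1.365)–(-0.4138, 0.965, 1.365)  len=1.3471
  (v5,v1,v4) [+-+] → (-0.4138, -0.965, 1.365)–(-0.4138, -0.965, 0.540514)  len=0.8245
  (v5,v7,v1) [++-] → (-0.4138, -0.382122, 1.365)–(-0.4138, -0.965, 1.365)  len=0.5829
  (v3,v7,v2) [-+-] → (-0.4138, 0.965, 1.365)–(-0.4138, 0.965, -0.540514)  len=1.9055
  (v6,v4,v2) [++-] → (-0.4138, 0.382122, -1.365)–(-0.4138, 0.965, -1.365)  len=0.5829
  (v2,v7,v6) [-++] → (-0.4138, 0.965, -0.540514)–(-0.4138, 0.965, -1.365)  len=0.8245

Chained into 1 loop(s):
  loop 1: 8 segments, perimeter = 9.3200
Total perimeter = 9.320

loops=1 perimeter=9.320


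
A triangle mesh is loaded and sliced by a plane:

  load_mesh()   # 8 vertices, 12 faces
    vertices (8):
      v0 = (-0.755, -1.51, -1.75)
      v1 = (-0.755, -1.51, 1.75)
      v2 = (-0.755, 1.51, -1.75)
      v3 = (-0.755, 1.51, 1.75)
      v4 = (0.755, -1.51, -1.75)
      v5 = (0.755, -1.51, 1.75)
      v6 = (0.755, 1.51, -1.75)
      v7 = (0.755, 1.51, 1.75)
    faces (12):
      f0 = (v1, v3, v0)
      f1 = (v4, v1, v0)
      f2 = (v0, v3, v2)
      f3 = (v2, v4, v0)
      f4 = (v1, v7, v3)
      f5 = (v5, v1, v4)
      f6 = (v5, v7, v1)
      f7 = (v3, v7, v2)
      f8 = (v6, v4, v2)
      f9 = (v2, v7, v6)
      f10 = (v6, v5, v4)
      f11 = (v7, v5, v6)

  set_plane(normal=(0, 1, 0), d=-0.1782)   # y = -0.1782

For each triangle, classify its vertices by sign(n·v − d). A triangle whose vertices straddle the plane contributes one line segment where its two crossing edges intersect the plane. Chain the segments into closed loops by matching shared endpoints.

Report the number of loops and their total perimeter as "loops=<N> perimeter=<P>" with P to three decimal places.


Straddling triangles (8 of 12):
  (v1,v3,v0) [-+-] → (-0.755, -0.1782, 1.75)–(-0.755, -0.1782, -0.206523)  len=1.9565
  (v0,v3,v2) [-++] → (-0.755, -0.1782, -0.206523)–(-0.755, -0.1782, -1.75)  len=1.5435
  (v2,v4,v0) [+--] → (0.0891, -0.1782, -1.75)–(-0.755, -0.1782, -1.75)  len=0.8441
  (v1,v7,v3) [-++] → (-0.0891, -0.1782, 1.75)–(-0.755, -0.1782, 1.75)  len=0.6659
  (v5,v7,v1) [-+-] → (0.755, -0.1782, 1.75)–(-0.0891, -0.1782, 1.75)  len=0.8441
  (v6,v4,v2) [+-+] → (0.755, -0.1782, -1.75)–(0.0891, -0.1782, -1.75)  len=0.6659
  (v6,v5,v4) [+--] → (0.755, -0.1782, 0.206523)–(0.755, -0.1782, -1.75)  len=1.9565
  (v7,v5,v6) [+-+] → (0.755, -0.1782, 1.75)–(0.755, -0.1782, 0.206523)  len=1.5435

Chained into 1 loop(s):
  loop 1: 8 segments, perimeter = 10.0200
Total perimeter = 10.020

loops=1 perimeter=10.020


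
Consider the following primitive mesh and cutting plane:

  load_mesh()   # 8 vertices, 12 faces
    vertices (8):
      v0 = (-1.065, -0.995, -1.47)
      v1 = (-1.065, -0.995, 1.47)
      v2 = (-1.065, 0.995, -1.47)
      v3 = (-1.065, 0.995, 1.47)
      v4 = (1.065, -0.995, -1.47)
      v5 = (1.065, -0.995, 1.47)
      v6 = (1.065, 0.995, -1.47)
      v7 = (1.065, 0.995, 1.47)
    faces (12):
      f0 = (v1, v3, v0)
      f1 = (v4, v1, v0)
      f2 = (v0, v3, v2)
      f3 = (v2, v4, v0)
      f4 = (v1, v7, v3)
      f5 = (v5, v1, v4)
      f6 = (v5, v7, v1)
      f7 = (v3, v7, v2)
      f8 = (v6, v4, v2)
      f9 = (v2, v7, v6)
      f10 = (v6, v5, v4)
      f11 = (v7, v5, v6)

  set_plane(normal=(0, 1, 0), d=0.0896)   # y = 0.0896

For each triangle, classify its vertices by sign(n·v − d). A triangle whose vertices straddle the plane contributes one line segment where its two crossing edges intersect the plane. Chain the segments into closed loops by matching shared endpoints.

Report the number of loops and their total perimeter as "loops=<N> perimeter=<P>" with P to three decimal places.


Straddling triangles (8 of 12):
  (v1,v3,v0) [-+-] → (-1.065, 0.0896, 1.47)–(-1.065, 0.0896, 0.132374)  len=1.3376
  (v0,v3,v2) [-++] → (-1.065, 0.0896, 0.132374)–(-1.065, 0.0896, -1.47)  len=1.6024
  (v2,v4,v0) [+--] → (-0.0959035, 0.0896, -1.47)–(-1.065, 0.0896, -1.47)  len=0.9691
  (v1,v7,v3) [-++] → (0.0959035, 0.0896, 1.47)–(-1.065, 0.0896, 1.47)  len=1.1609
  (v5,v7,v1) [-+-] → (1.065, 0.0896, 1.47)–(0.0959035, 0.0896, 1.47)  len=0.9691
  (v6,v4,v2) [+-+] → (1.065, 0.0896, -1.47)–(-0.0959035, 0.0896, -1.47)  len=1.1609
  (v6,v5,v4) [+--] → (1.065, 0.0896, -0.132374)–(1.065, 0.0896, -1.47)  len=1.3376
  (v7,v5,v6) [+-+] → (1.065, 0.0896, 1.47)–(1.065, 0.0896, -0.132374)  len=1.6024

Chained into 1 loop(s):
  loop 1: 8 segments, perimeter = 10.1400
Total perimeter = 10.140

loops=1 perimeter=10.140


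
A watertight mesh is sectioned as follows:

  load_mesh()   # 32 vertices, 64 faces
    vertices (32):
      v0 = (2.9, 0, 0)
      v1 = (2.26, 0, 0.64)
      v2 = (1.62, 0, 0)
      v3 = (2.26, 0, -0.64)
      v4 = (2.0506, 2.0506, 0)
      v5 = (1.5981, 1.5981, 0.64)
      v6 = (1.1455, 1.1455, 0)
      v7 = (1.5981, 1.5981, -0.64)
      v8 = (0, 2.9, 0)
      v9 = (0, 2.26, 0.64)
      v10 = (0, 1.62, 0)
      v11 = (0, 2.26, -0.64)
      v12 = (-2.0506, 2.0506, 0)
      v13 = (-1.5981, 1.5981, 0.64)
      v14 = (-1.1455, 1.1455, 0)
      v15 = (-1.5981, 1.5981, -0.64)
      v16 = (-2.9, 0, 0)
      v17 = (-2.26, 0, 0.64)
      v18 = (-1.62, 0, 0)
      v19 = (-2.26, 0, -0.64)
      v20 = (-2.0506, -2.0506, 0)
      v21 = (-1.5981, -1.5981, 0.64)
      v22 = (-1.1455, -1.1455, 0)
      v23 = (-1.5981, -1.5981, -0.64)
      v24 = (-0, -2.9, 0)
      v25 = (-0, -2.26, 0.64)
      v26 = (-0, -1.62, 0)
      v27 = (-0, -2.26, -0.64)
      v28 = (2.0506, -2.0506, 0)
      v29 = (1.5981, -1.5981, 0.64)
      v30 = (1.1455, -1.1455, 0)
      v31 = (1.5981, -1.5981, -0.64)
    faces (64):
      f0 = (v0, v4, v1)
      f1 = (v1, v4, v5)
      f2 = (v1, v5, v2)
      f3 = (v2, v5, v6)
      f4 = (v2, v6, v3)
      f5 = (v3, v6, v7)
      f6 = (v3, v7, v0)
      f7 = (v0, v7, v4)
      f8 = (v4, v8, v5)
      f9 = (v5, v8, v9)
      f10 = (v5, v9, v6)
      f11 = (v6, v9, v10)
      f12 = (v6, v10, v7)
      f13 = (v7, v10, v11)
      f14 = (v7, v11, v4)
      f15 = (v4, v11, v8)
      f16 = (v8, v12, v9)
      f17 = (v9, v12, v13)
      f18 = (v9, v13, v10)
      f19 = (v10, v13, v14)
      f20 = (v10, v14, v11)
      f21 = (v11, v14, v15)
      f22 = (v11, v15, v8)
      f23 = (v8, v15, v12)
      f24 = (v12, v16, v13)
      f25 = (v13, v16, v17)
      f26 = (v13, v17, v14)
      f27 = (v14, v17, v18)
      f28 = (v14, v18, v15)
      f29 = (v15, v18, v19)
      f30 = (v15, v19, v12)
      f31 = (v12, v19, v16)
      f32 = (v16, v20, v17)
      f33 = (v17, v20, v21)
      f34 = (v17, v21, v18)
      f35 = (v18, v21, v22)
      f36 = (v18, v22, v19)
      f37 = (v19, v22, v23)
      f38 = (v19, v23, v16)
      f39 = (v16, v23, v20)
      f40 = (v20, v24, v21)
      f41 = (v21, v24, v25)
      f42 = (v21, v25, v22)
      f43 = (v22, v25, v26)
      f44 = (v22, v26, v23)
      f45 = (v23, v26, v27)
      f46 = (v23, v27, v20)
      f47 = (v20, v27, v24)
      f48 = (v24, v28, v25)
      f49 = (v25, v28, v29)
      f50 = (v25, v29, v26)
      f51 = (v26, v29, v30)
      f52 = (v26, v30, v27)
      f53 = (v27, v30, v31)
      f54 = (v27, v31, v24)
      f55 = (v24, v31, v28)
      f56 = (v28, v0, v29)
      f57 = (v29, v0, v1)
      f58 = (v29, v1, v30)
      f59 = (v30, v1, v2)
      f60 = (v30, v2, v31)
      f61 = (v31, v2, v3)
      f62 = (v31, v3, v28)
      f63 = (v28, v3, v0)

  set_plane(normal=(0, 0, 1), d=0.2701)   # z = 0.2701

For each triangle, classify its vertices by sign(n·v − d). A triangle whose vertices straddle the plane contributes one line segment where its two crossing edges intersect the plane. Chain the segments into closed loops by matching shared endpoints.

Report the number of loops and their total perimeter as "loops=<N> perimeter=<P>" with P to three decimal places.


Straddling triangles (32 of 64):
  (v0,v4,v1) [--+] → (2.13897, 1.18518, 0.2701)–(2.6299, 0, 0.2701)  len=1.2828
  (v1,v4,v5) [+-+] → (2.13897, 1.18518, 0.2701)–(1.85963, 1.85963, 0.2701)  len=0.7300
  (v1,v5,v2) [++-] → (1.61076, 0.674448, 0.2701)–(1.8901, 0, 0.2701)  len=0.7300
  (v2,v5,v6) [-+-] → (1.61076, 0.674448, 0.2701)–(1.33651, 1.33651, 0.2701)  len=0.7166
  (v4,v8,v5) [--+] → (0.674448, 2.35056, 0.2701)–(1.85963, 1.85963, 0.2701)  len=1.2828
  (v5,v8,v9) [+-+] → (0.674448, 2.35056, 0.2701)–(0, 2.6299, 0.2701)  len=0.7300
  (v5,v9,v6) [++-] → (0.662063, 1.61585, 0.2701)–(1.33651, 1.33651, 0.2701)  len=0.7300
  (v6,v9,v10) [-+-] → (0.662063, 1.61585, 0.2701)–(0, 1.8901, 0.2701)  len=0.7166
  (v8,v12,v9) [--+] → (-1.18518, 2.13897, 0.2701)–(0, 2.6299, 0.2701)  len=1.2828
  (v9,v12,v13) [+-+] → (-1.18518, 2.13897, 0.2701)–(-1.85963, 1.85963, 0.2701)  len=0.7300
  (v9,v13,v10) [++-] → (-0.674448, 1.61076, 0.2701)–(0, 1.8901, 0.2701)  len=0.7300
  (v10,v13,v14) [-+-] → (-0.674448, 1.61076, 0.2701)–(-1.33651, 1.33651, 0.2701)  len=0.7166
  (v12,v16,v13) [--+] → (-2.35056, 0.674448, 0.2701)–(-1.85963, 1.85963, 0.2701)  len=1.2828
  (v13,v16,v17) [+-+] → (-2.35056, 0.674448, 0.2701)–(-2.6299, 0, 0.2701)  len=0.7300
  (v13,v17,v14) [++-] → (-1.61585, 0.662063, 0.2701)–(-1.33651, 1.33651, 0.2701)  len=0.7300
  (v14,v17,v18) [-+-] → (-1.61585, 0.662063, 0.2701)–(-1.8901, 0, 0.2701)  len=0.7166
  (v16,v20,v17) [--+] → (-2.13897, -1.18518, 0.2701)–(-2.6299, 0, 0.2701)  len=1.2828
  (v17,v20,v21) [+-+] → (-2.13897, -1.18518, 0.2701)–(-1.85963, -1.85963, 0.2701)  len=0.7300
  (v17,v21,v18) [++-] → (-1.61076, -0.674448, 0.2701)–(-1.8901, 0, 0.2701)  len=0.7300
  (v18,v21,v22) [-+-] → (-1.61076, -0.674448, 0.2701)–(-1.33651, -1.33651, 0.2701)  len=0.7166
  (v20,v24,v21) [--+] → (-0.674448, -2.35056, 0.2701)–(-1.85963, -1.85963, 0.2701)  len=1.2828
  (v21,v24,v25) [+-+] → (-0.674448, -2.35056, 0.2701)–(0, -2.6299, 0.2701)  len=0.7300
  (v21,v25,v22) [++-] → (-0.662063, -1.61585, 0.2701)–(-1.33651, -1.33651, 0.2701)  len=0.7300
  (v22,v25,v26) [-+-] → (-0.662063, -1.61585, 0.2701)–(0, -1.8901, 0.2701)  len=0.7166
  (v24,v28,v25) [--+] → (1.18518, -2.13897, 0.2701)–(0, -2.6299, 0.2701)  len=1.2828
  (v25,v28,v29) [+-+] → (1.18518, -2.13897, 0.2701)–(1.85963, -1.85963, 0.2701)  len=0.7300
  (v25,v29,v26) [++-] → (0.674448, -1.61076, 0.2701)–(0, -1.8901, 0.2701)  len=0.7300
  (v26,v29,v30) [-+-] → (0.674448, -1.61076, 0.2701)–(1.33651, -1.33651, 0.2701)  len=0.7166
  (v28,v0,v29) [--+] → (2.35056, -0.674448, 0.2701)–(1.85963, -1.85963, 0.2701)  len=1.2828
  (v29,v0,v1) [+-+] → (2.35056, -0.674448, 0.2701)–(2.6299, 0, 0.2701)  len=0.7300
  (v29,v1,v30) [++-] → (1.61585, -0.662063, 0.2701)–(1.33651, -1.33651, 0.2701)  len=0.7300
  (v30,v1,v2) [-+-] → (1.61585, -0.662063, 0.2701)–(1.8901, 0, 0.2701)  len=0.7166

Chained into 2 loop(s):
  loop 1: 16 segments, perimeter = 16.1028
  loop 2: 16 segments, perimeter = 11.5730
Total perimeter = 27.676

loops=2 perimeter=27.676


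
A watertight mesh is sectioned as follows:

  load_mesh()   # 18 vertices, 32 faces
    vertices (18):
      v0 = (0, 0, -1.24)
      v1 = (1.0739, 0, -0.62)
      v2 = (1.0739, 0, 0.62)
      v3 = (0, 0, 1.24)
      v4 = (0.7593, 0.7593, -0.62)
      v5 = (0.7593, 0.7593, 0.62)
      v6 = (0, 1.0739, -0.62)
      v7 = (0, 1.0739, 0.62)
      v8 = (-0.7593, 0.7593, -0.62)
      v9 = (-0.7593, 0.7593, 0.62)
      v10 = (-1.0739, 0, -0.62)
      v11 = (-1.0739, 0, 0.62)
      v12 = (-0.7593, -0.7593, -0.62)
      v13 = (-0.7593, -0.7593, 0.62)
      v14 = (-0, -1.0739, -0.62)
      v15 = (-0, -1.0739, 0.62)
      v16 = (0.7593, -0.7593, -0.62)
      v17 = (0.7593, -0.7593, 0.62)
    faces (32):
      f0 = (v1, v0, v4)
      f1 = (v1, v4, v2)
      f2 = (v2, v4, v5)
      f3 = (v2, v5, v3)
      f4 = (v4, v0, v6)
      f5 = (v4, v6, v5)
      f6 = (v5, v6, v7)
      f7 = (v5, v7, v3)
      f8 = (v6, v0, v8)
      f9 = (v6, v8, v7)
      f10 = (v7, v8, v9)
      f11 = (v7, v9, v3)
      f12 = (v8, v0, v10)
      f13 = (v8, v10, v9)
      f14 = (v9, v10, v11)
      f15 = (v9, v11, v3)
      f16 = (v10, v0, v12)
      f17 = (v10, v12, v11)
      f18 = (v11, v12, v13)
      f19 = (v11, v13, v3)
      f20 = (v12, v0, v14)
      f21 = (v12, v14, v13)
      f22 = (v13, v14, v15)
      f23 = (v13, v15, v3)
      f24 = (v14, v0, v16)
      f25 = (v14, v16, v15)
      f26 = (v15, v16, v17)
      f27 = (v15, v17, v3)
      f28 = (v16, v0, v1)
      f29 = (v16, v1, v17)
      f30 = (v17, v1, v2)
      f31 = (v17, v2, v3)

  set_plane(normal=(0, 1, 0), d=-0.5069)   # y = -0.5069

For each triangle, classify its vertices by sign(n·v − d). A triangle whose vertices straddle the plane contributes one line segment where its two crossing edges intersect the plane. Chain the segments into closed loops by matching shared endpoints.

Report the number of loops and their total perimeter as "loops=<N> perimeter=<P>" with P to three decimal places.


loops=1 perimeter=6.214

Straddling triangles (12 of 32):
  (v10,v0,v12) [++-] → (-0.5069, -0.5069, -0.826095)–(-0.863877, -0.5069, -0.62)  len=0.4122
  (v10,v12,v11) [+-+] → (-0.863877, -0.5069, -0.62)–(-0.863877, -0.5069, -0.20781)  len=0.4122
  (v11,v12,v13) [+--] → (-0.863877, -0.5069, -0.20781)–(-0.863877, -0.5069, 0.62)  len=0.8278
  (v11,v13,v3) [+-+] → (-0.863877, -0.5069, 0.62)–(-0.5069, -0.5069, 0.826095)  len=0.4122
  (v12,v0,v14) [-+-] → (-0.5069, -0.5069, -0.826095)–(0, -0.5069, -0.947349)  len=0.5212
  (v13,v15,v3) [--+] → (0, -0.5069, 0.947349)–(-0.5069, -0.5069, 0.826095)  len=0.5212
  (v14,v0,v16) [-+-] → (0, -0.5069, -0.947349)–(0.5069, -0.5069, -0.826095)  len=0.5212
  (v15,v17,v3) [--+] → (0.5069, -0.5069, 0.826095)–(0, -0.5069, 0.947349)  len=0.5212
  (v16,v0,v1) [-++] → (0.5069, -0.5069, -0.826095)–(0.863877, -0.5069, -0.62)  len=0.4122
  (v16,v1,v17) [-+-] → (0.863877, -0.5069, -0.62)–(0.863877, -0.5069, 0.20781)  len=0.8278
  (v17,v1,v2) [-++] → (0.863877, -0.5069, 0.20781)–(0.863877, -0.5069, 0.62)  len=0.4122
  (v17,v2,v3) [-++] → (0.863877, -0.5069, 0.62)–(0.5069, -0.5069, 0.826095)  len=0.4122

Chained into 1 loop(s):
  loop 1: 12 segments, perimeter = 6.2136
Total perimeter = 6.214


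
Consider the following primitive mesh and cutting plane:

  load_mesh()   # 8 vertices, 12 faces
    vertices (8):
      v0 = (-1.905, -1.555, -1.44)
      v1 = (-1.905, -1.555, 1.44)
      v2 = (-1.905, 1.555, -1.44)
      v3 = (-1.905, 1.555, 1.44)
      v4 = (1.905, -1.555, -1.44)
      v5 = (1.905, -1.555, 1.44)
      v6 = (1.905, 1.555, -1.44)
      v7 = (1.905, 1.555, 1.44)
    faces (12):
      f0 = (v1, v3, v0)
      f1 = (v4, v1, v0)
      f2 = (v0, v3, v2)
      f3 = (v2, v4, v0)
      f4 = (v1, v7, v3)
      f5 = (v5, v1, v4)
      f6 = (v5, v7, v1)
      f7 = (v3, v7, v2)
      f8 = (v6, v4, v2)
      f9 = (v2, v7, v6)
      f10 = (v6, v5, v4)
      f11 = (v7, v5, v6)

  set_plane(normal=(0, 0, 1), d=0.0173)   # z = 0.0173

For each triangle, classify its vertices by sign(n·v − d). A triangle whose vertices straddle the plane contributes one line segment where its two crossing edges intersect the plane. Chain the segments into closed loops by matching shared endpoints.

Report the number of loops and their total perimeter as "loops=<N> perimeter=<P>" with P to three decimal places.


Straddling triangles (8 of 12):
  (v1,v3,v0) [++-] → (-1.905, 0.0186816, 0.0173)–(-1.905, -1.555, 0.0173)  len=1.5737
  (v4,v1,v0) [-+-] → (-0.0228865, -1.555, 0.0173)–(-1.905, -1.555, 0.0173)  len=1.8821
  (v0,v3,v2) [-+-] → (-1.905, 0.0186816, 0.0173)–(-1.905, 1.555, 0.0173)  len=1.5363
  (v5,v1,v4) [++-] → (-0.0228865, -1.555, 0.0173)–(1.905, -1.555, 0.0173)  len=1.9279
  (v3,v7,v2) [++-] → (0.0228865, 1.555, 0.0173)–(-1.905, 1.555, 0.0173)  len=1.9279
  (v2,v7,v6) [-+-] → (0.0228865, 1.555, 0.0173)–(1.905, 1.555, 0.0173)  len=1.8821
  (v6,v5,v4) [-+-] → (1.905, -0.0186816, 0.0173)–(1.905, -1.555, 0.0173)  len=1.5363
  (v7,v5,v6) [++-] → (1.905, -0.0186816, 0.0173)–(1.905, 1.555, 0.0173)  len=1.5737

Chained into 1 loop(s):
  loop 1: 8 segments, perimeter = 13.8400
Total perimeter = 13.840

loops=1 perimeter=13.840


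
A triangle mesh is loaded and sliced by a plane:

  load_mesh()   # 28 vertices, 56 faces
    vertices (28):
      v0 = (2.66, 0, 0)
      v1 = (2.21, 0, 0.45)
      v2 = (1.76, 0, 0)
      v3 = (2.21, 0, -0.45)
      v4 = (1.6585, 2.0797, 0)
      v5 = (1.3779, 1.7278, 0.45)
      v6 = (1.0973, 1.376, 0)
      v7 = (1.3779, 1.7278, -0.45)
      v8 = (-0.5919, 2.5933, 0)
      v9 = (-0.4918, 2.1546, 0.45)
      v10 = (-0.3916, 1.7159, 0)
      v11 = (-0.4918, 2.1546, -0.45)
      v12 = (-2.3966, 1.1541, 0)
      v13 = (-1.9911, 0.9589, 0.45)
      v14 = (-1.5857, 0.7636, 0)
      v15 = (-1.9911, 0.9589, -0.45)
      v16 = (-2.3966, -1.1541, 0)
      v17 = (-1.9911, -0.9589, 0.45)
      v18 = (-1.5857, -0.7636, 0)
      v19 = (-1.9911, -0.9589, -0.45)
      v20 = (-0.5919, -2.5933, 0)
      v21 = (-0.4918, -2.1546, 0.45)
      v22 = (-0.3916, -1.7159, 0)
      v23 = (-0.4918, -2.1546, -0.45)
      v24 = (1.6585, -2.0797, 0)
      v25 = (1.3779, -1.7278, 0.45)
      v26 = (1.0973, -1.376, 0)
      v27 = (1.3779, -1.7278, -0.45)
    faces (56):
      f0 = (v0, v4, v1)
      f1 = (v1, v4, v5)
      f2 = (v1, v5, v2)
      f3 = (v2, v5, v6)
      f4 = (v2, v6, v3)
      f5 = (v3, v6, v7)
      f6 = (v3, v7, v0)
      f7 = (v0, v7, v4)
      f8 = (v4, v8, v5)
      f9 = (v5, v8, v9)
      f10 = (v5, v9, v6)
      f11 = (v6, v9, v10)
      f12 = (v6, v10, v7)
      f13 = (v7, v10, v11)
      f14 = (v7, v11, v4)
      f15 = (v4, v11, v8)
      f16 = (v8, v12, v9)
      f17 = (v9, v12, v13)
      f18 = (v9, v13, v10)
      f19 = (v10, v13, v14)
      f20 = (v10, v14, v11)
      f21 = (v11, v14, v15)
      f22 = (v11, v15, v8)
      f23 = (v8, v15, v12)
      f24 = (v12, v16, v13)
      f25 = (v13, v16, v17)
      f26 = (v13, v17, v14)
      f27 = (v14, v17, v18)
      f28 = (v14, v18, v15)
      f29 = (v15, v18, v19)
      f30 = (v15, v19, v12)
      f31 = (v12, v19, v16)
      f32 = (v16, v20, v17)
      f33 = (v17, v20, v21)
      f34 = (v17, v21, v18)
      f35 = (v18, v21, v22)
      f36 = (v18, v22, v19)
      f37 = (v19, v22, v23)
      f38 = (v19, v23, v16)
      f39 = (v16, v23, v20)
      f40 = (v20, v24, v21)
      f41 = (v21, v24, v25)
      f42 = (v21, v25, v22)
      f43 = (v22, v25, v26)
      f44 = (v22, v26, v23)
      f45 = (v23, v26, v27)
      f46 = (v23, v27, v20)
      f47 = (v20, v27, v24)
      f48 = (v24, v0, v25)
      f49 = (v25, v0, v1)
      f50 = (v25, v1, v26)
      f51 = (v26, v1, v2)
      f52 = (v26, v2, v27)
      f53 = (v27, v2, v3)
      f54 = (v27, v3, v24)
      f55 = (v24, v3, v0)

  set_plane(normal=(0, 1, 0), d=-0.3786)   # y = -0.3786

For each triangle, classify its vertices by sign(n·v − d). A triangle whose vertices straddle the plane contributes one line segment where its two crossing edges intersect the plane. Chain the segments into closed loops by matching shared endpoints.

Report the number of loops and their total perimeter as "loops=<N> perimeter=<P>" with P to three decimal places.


loops=2 perimeter=4.968

Straddling triangles (16 of 56):
  (v12,v16,v13) [+-+] → (-2.3966, -0.3786, 0)–(-2.24778, -0.3786, 0.165156)  len=0.2223
  (v13,v16,v17) [+--] → (-2.24778, -0.3786, 0.165156)–(-1.9911, -0.3786, 0.45)  len=0.3834
  (v13,v17,v14) [+-+] → (-1.9911, -0.3786, 0.45)–(-1.85452, -0.3786, 0.298398)  len=0.2041
  (v14,v17,v18) [+--] → (-1.85452, -0.3786, 0.298398)–(-1.5857, -0.3786, 0)  len=0.4016
  (v14,v18,v15) [+-+] → (-1.5857, -0.3786, 0)–(-1.67631, -0.3786, -0.100581)  len=0.1354
  (v15,v18,v19) [+--] → (-1.67631, -0.3786, -0.100581)–(-1.9911, -0.3786, -0.45)  len=0.4703
  (v15,v19,v12) [+-+] → (-1.9911, -0.3786, -0.45)–(-2.10246, -0.3786, -0.326415)  len=0.1664
  (v12,v19,v16) [+--] → (-2.10246, -0.3786, -0.326415)–(-2.3966, -0.3786, 0)  len=0.4394
  (v24,v0,v25) [-+-] → (2.47768, -0.3786, 0)–(2.37906, -0.3786, 0.0986052)  len=0.1395
  (v25,v0,v1) [-++] → (2.37906, -0.3786, 0.0986052)–(2.02767, -0.3786, 0.45)  len=0.4969
  (v25,v1,v26) [-+-] → (2.02767, -0.3786, 0.45)–(1.90385, -0.3786, 0.326185)  len=0.1751
  (v26,v1,v2) [-++] → (1.90385, -0.3786, 0.326185)–(1.57766, -0.3786, 0)  len=0.4613
  (v26,v2,v27) [-+-] → (1.57766, -0.3786, 0)–(1.67627, -0.3786, -0.0986052)  len=0.1395
  (v27,v2,v3) [-++] → (1.67627, -0.3786, -0.0986052)–(2.02767, -0.3786, -0.45)  len=0.4969
  (v27,v3,v24) [-+-] → (2.02767, -0.3786, -0.45)–(2.1096, -0.3786, -0.36808)  len=0.1159
  (v24,v3,v0) [-++] → (2.1096, -0.3786, -0.36808)–(2.47768, -0.3786, 0)  len=0.5205

Chained into 2 loop(s):
  loop 1: 8 segments, perimeter = 2.4229
  loop 2: 8 segments, perimeter = 2.5456
Total perimeter = 4.968


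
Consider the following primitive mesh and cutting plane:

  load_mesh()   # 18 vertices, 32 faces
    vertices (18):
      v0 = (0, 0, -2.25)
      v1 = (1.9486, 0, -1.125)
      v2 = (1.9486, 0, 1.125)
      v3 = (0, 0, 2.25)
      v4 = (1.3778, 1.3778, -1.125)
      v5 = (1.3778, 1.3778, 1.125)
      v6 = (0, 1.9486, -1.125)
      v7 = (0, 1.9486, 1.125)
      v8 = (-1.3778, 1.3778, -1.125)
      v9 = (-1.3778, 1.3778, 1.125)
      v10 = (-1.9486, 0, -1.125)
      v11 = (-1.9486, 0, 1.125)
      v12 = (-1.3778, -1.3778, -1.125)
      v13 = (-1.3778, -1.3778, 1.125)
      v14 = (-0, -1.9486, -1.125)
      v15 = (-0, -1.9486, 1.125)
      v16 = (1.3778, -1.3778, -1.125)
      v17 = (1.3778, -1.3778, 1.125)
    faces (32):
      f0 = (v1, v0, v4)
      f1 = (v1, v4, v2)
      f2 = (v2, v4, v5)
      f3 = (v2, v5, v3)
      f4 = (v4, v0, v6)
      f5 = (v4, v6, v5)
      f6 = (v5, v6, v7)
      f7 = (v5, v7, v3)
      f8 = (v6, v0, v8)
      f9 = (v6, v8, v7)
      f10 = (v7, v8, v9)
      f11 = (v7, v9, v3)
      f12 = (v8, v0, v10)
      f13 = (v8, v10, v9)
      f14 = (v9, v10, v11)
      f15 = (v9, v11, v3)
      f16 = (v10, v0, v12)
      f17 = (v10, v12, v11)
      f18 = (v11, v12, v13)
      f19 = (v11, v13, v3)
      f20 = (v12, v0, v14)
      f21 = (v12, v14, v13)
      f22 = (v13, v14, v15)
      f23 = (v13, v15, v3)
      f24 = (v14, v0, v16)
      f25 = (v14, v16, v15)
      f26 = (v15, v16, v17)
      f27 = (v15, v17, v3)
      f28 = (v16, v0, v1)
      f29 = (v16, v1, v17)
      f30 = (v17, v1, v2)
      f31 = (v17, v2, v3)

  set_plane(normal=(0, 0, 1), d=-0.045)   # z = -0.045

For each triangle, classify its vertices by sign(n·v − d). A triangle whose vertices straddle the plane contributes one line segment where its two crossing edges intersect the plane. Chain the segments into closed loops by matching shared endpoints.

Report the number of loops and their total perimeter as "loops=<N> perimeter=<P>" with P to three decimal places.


loops=1 perimeter=11.931

Straddling triangles (16 of 32):
  (v1,v4,v2) [--+] → (1.65178, 0.716456, -0.045)–(1.9486, 0, -0.045)  len=0.7755
  (v2,v4,v5) [+-+] → (1.65178, 0.716456, -0.045)–(1.3778, 1.3778, -0.045)  len=0.7159
  (v4,v6,v5) [--+] → (0.661344, 1.67462, -0.045)–(1.3778, 1.3778, -0.045)  len=0.7755
  (v5,v6,v7) [+-+] → (0.661344, 1.67462, -0.045)–(0, 1.9486, -0.045)  len=0.7159
  (v6,v8,v7) [--+] → (-0.716456, 1.65178, -0.045)–(0, 1.9486, -0.045)  len=0.7755
  (v7,v8,v9) [+-+] → (-0.716456, 1.65178, -0.045)–(-1.3778, 1.3778, -0.045)  len=0.7159
  (v8,v10,v9) [--+] → (-1.67462, 0.661344, -0.045)–(-1.3778, 1.3778, -0.045)  len=0.7755
  (v9,v10,v11) [+-+] → (-1.67462, 0.661344, -0.045)–(-1.9486, 0, -0.045)  len=0.7159
  (v10,v12,v11) [--+] → (-1.65178, -0.716456, -0.045)–(-1.9486, 0, -0.045)  len=0.7755
  (v11,v12,v13) [+-+] → (-1.65178, -0.716456, -0.045)–(-1.3778, -1.3778, -0.045)  len=0.7159
  (v12,v14,v13) [--+] → (-0.661344, -1.67462, -0.045)–(-1.3778, -1.3778, -0.045)  len=0.7755
  (v13,v14,v15) [+-+] → (-0.661344, -1.67462, -0.045)–(0, -1.9486, -0.045)  len=0.7159
  (v14,v16,v15) [--+] → (0.716456, -1.65178, -0.045)–(0, -1.9486, -0.045)  len=0.7755
  (v15,v16,v17) [+-+] → (0.716456, -1.65178, -0.045)–(1.3778, -1.3778, -0.045)  len=0.7159
  (v16,v1,v17) [--+] → (1.67462, -0.661344, -0.045)–(1.3778, -1.3778, -0.045)  len=0.7755
  (v17,v1,v2) [+-+] → (1.67462, -0.661344, -0.045)–(1.9486, 0, -0.045)  len=0.7159

Chained into 1 loop(s):
  loop 1: 16 segments, perimeter = 11.9309
Total perimeter = 11.931


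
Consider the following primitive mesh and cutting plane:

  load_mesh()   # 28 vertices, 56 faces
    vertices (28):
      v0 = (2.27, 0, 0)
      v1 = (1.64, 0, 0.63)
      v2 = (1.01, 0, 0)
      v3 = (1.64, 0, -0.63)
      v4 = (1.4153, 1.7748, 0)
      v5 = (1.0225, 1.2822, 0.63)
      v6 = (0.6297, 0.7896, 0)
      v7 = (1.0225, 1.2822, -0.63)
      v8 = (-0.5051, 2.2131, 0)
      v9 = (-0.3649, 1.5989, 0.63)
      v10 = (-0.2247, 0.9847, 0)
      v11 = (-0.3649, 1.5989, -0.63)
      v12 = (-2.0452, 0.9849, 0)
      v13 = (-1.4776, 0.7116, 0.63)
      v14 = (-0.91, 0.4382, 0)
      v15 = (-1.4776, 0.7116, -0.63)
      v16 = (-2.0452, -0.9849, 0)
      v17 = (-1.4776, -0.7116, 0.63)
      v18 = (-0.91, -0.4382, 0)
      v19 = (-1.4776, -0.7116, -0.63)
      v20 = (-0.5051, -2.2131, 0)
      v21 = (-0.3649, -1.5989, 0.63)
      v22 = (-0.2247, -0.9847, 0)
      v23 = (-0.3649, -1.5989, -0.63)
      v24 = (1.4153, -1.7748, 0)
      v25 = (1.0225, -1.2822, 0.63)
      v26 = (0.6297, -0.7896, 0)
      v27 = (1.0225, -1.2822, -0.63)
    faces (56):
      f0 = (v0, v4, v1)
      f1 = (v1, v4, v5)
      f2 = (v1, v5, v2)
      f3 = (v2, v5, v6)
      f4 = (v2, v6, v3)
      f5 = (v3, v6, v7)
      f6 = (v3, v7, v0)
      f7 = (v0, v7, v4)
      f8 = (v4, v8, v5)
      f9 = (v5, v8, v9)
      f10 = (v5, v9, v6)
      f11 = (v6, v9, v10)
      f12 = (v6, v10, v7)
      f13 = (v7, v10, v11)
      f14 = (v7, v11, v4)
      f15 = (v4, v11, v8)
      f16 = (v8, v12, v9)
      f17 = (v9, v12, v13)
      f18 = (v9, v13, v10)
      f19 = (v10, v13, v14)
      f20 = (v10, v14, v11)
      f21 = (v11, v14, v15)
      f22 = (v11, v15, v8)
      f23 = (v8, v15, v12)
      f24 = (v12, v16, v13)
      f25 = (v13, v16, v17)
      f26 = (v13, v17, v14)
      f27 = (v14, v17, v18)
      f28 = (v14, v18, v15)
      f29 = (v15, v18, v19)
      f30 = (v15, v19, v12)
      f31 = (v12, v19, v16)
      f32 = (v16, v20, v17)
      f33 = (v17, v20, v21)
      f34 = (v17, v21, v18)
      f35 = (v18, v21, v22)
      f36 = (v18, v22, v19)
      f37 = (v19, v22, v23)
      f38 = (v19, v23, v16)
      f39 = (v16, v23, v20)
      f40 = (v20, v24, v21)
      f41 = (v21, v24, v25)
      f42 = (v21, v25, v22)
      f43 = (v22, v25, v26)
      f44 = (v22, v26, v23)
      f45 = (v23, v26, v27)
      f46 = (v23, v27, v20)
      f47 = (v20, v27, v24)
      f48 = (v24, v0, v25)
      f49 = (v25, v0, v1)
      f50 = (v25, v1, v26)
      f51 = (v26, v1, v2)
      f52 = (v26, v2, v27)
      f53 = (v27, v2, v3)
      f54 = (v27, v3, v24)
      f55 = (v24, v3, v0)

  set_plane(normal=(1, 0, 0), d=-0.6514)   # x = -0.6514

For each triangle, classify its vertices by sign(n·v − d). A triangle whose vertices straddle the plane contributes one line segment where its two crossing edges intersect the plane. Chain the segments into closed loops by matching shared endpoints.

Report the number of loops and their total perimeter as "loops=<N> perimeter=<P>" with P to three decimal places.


loops=2 perimeter=7.690

Straddling triangles (16 of 56):
  (v8,v12,v9) [+-+] → (-0.6514, 2.09643, 0)–(-0.6514, 1.49421, 0.522582)  len=0.7973
  (v9,v12,v13) [+--] → (-0.6514, 1.49421, 0.522582)–(-0.6514, 1.37044, 0.63)  len=0.1639
  (v9,v13,v10) [+-+] → (-0.6514, 1.37044, 0.63)–(-0.6514, 0.89169, 0.214559)  len=0.6339
  (v10,v13,v14) [+--] → (-0.6514, 0.89169, 0.214559)–(-0.6514, 0.644423, 0)  len=0.3274
  (v10,v14,v11) [+-+] → (-0.6514, 0.644423, 0)–(-0.6514, 0.988846, -0.298877)  len=0.4560
  (v11,v14,v15) [+--] → (-0.6514, 0.988846, -0.298877)–(-0.6514, 1.37044, -0.63)  len=0.5052
  (v11,v15,v8) [+-+] → (-0.6514, 1.37044, -0.63)–(-0.6514, 1.98722, -0.0947753)  len=0.8166
  (v8,v15,v12) [+--] → (-0.6514, 1.98722, -0.0947753)–(-0.6514, 2.09643, 0)  len=0.1446
  (v16,v20,v17) [-+-] → (-0.6514, -2.09643, 0)–(-0.6514, -1.98722, 0.0947753)  len=0.1446
  (v17,v20,v21) [-++] → (-0.6514, -1.98722, 0.0947753)–(-0.6514, -1.37044, 0.63)  len=0.8166
  (v17,v21,v18) [-+-] → (-0.6514, -1.37044, 0.63)–(-0.6514, -0.988846, 0.298877)  len=0.5052
  (v18,v21,v22) [-++] → (-0.6514, -0.988846, 0.298877)–(-0.6514, -0.644423, 0)  len=0.4560
  (v18,v22,v19) [-+-] → (-0.6514, -0.644423, 0)–(-0.6514, -0.89169, -0.214559)  len=0.3274
  (v19,v22,v23) [-++] → (-0.6514, -0.89169, -0.214559)–(-0.6514, -1.37044, -0.63)  len=0.6339
  (v19,v23,v16) [-+-] → (-0.6514, -1.37044, -0.63)–(-0.6514, -1.49421, -0.522582)  len=0.1639
  (v16,v23,v20) [-++] → (-0.6514, -1.49421, -0.522582)–(-0.6514, -2.09643, 0)  len=0.7973

Chained into 2 loop(s):
  loop 1: 8 segments, perimeter = 3.8450
  loop 2: 8 segments, perimeter = 3.8450
Total perimeter = 7.690


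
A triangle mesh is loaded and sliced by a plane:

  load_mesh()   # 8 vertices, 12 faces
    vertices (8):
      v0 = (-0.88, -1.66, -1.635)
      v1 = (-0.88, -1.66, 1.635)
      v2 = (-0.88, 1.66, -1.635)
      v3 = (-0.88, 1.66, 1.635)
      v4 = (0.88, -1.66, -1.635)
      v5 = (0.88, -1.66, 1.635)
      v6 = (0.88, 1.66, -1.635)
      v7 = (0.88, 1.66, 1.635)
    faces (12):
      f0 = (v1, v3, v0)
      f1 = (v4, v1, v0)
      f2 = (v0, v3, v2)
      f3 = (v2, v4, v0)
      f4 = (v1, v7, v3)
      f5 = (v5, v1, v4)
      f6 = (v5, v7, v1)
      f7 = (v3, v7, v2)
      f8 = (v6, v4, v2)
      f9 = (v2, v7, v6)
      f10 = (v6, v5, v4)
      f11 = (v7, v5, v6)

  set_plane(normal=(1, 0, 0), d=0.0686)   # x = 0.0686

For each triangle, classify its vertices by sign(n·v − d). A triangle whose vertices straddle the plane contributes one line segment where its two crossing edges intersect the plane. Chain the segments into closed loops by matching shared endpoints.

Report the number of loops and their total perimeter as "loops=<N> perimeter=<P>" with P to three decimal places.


loops=1 perimeter=13.180

Straddling triangles (8 of 12):
  (v4,v1,v0) [+--] → (0.0686, -1.66, -0.127456)–(0.0686, -1.66, -1.635)  len=1.5075
  (v2,v4,v0) [-+-] → (0.0686, -0.129405, -1.635)–(0.0686, -1.66, -1.635)  len=1.5306
  (v1,v7,v3) [-+-] → (0.0686, 0.129405, 1.635)–(0.0686, 1.66, 1.635)  len=1.5306
  (v5,v1,v4) [+-+] → (0.0686, -1.66, 1.635)–(0.0686, -1.66, -0.127456)  len=1.7625
  (v5,v7,v1) [++-] → (0.0686, 0.129405, 1.635)–(0.0686, -1.66, 1.635)  len=1.7894
  (v3,v7,v2) [-+-] → (0.0686, 1.66, 1.635)–(0.0686, 1.66, 0.127456)  len=1.5075
  (v6,v4,v2) [++-] → (0.0686, -0.129405, -1.635)–(0.0686, 1.66, -1.635)  len=1.7894
  (v2,v7,v6) [-++] → (0.0686, 1.66, 0.127456)–(0.0686, 1.66, -1.635)  len=1.7625

Chained into 1 loop(s):
  loop 1: 8 segments, perimeter = 13.1800
Total perimeter = 13.180
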